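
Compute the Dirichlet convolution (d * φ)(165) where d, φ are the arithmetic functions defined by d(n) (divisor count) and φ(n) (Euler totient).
(d * φ)(165) = 288

Divisors of 165: [1, 3, 5, 11, 15, 33, 55, 165]. For each d | 165:
  d = 1: d(1) · φ(165/1) = 1 · 80 = 80
  d = 3: d(3) · φ(165/3) = 2 · 40 = 80
  d = 5: d(5) · φ(165/5) = 2 · 20 = 40
  d = 11: d(11) · φ(165/11) = 2 · 8 = 16
  d = 15: d(15) · φ(165/15) = 4 · 10 = 40
  d = 33: d(33) · φ(165/33) = 4 · 4 = 16
  d = 55: d(55) · φ(165/55) = 4 · 2 = 8
  d = 165: d(165) · φ(165/165) = 8 · 1 = 8
Summing: (d * φ)(165) = 80 + 80 + 40 + 16 + 40 + 16 + 8 + 8 = 288.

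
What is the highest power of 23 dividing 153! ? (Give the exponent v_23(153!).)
v_23(153!) = 6

Legendre's formula: v_p(n!) = Σ_{k ≥ 1} ⌊n / p^k⌋. For p = 23, n = 153, the terms are:
  ⌊153/23^1⌋ = ⌊153/23⌋ = 6
(the next term ⌊153/23^2⌋ = 0, terminating the sum). Summing: v_23(153!) = 6 = 6.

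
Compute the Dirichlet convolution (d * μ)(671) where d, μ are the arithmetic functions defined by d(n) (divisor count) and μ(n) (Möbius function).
(d * μ)(671) = 1

Divisors of 671: [1, 11, 61, 671]. For each d | 671:
  d = 1: d(1) · μ(671/1) = 1 · 1 = 1
  d = 11: d(11) · μ(671/11) = 2 · -1 = -2
  d = 61: d(61) · μ(671/61) = 2 · -1 = -2
  d = 671: d(671) · μ(671/671) = 4 · 1 = 4
Summing: (d * μ)(671) = 1 + -2 + -2 + 4 = 1.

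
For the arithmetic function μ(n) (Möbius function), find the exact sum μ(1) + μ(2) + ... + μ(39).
Σ_{n ≤ 39} μ(n) = 0

Compute μ(n) for each 1 ≤ n ≤ 39: μ(1) = 1, μ(2) = -1, μ(3) = -1, μ(4) = 0, μ(5) = -1, μ(6) = 1, μ(7) = -1, μ(8) = 0, μ(9) = 0, μ(10) = 1, μ(11) = -1, μ(12) = 0, μ(13) = -1, μ(14) = 1, μ(15) = 1, μ(16) = 0, μ(17) = -1, μ(18) = 0, μ(19) = -1, μ(20) = 0, μ(21) = 1, μ(22) = 1, μ(23) = -1, μ(24) = 0, μ(25) = 0, μ(26) = 1, μ(27) = 0, μ(28) = 0, μ(29) = -1, μ(30) = -1, μ(31) = -1, μ(32) = 0, μ(33) = 1, μ(34) = 1, μ(35) = 1, μ(36) = 0, μ(37) = -1, μ(38) = 1, μ(39) = 1. Summing all 39 values: 0. (Mertens function M(x) = Σ_{n ≤ x} μ(n); on average M(x) should be small (PNT ⟺ M(x) = o(x)).)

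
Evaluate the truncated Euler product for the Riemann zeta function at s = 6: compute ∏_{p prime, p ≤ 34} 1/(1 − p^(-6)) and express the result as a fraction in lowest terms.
∏ = 21845630847366461901783214359247811231609675/21473219492121468455585352466296495056879616

The primes p ≤ 34 are [2, 3, 5, 7, 11, 13, 17, 19, 23, 29, 31]. For each prime, (1 − 1/p^6)^(-1) = p^6 / (p^6 − 1). The product is (1 − 1/2^6)^(-1), (1 − 1/3^6)^(-1), (1 − 1/5^6)^(-1), (1 − 1/7^6)^(-1), (1 − 1/11^6)^(-1), (1 − 1/13^6)^(-1), (1 − 1/17^6)^(-1), (1 − 1/19^6)^(-1), (1 − 1/23^6)^(-1), (1 − 1/29^6)^(-1), (1 − 1/31^6)^(-1) = ∏ p^6 / (p^6 − 1) = 21845630847366461901783214359247811231609675/21473219492121468455585352466296495056879616.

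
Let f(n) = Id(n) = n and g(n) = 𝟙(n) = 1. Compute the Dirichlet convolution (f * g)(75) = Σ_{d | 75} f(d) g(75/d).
(Id * 𝟙)(75) = 124

Divisors of 75: [1, 3, 5, 15, 25, 75]. For each d | 75:
  d = 1: Id(1) · 𝟙(75/1) = 1 · 1 = 1
  d = 3: Id(3) · 𝟙(75/3) = 3 · 1 = 3
  d = 5: Id(5) · 𝟙(75/5) = 5 · 1 = 5
  d = 15: Id(15) · 𝟙(75/15) = 15 · 1 = 15
  d = 25: Id(25) · 𝟙(75/25) = 25 · 1 = 25
  d = 75: Id(75) · 𝟙(75/75) = 75 · 1 = 75
Summing: (Id * 𝟙)(75) = 1 + 3 + 5 + 15 + 25 + 75 = 124.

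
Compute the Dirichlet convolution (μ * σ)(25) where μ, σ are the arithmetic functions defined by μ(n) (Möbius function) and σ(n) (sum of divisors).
(μ * σ)(25) = 25

Divisors of 25: [1, 5, 25]. For each d | 25:
  d = 1: μ(1) · σ(25/1) = 1 · 31 = 31
  d = 5: μ(5) · σ(25/5) = -1 · 6 = -6
  d = 25: μ(25) · σ(25/25) = 0 · 1 = 0
Summing: (μ * σ)(25) = 31 + -6 + 0 = 25.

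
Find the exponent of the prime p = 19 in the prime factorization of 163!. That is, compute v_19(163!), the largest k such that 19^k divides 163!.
v_19(163!) = 8

Legendre's formula: v_p(n!) = Σ_{k ≥ 1} ⌊n / p^k⌋. For p = 19, n = 163, the terms are:
  ⌊163/19^1⌋ = ⌊163/19⌋ = 8
(the next term ⌊163/19^2⌋ = 0, terminating the sum). Summing: v_19(163!) = 8 = 8.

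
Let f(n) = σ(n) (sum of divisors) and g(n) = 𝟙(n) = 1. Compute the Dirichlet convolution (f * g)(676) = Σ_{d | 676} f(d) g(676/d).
(σ * 𝟙)(676) = 2178

Divisors of 676: [1, 2, 4, 13, 26, 52, 169, 338, 676]. For each d | 676:
  d = 1: σ(1) · 𝟙(676/1) = 1 · 1 = 1
  d = 2: σ(2) · 𝟙(676/2) = 3 · 1 = 3
  d = 4: σ(4) · 𝟙(676/4) = 7 · 1 = 7
  d = 13: σ(13) · 𝟙(676/13) = 14 · 1 = 14
  d = 26: σ(26) · 𝟙(676/26) = 42 · 1 = 42
  d = 52: σ(52) · 𝟙(676/52) = 98 · 1 = 98
  d = 169: σ(169) · 𝟙(676/169) = 183 · 1 = 183
  d = 338: σ(338) · 𝟙(676/338) = 549 · 1 = 549
  d = 676: σ(676) · 𝟙(676/676) = 1281 · 1 = 1281
Summing: (σ * 𝟙)(676) = 1 + 3 + 7 + 14 + 42 + 98 + 183 + 549 + 1281 = 2178.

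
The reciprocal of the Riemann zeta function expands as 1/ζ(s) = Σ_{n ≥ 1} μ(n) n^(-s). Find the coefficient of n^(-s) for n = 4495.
μ(4495) = -1

Factor n = 4495 = 5 · 29 · 31. μ(n) = 0 if any exponent ≥ 2 (not squarefree); otherwise μ(n) = (−1)^{ω(n)} where ω(n) is the number of distinct prime factors. Applying: μ(4495) = -1.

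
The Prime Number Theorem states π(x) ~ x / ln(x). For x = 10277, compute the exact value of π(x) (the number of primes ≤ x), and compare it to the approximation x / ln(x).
π(10277) = 1261;  x/ln(x) ≈ 1112.51;  relative error ≈ 11.78%.

Directly count primes up to 10277: π(10277) = 1261. The PNT approximation gives 10277/ln(10277) ≈ 10277/9.23766 ≈ 1112.51. Relative error (π(x) − x/ln(x)) / π(x) ≈ 11.78%; the approximation is known to undercount slightly (Li(x) is a better estimate).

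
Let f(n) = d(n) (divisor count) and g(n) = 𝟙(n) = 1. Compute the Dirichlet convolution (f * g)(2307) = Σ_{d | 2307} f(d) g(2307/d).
(d * 𝟙)(2307) = 9

Divisors of 2307: [1, 3, 769, 2307]. For each d | 2307:
  d = 1: d(1) · 𝟙(2307/1) = 1 · 1 = 1
  d = 3: d(3) · 𝟙(2307/3) = 2 · 1 = 2
  d = 769: d(769) · 𝟙(2307/769) = 2 · 1 = 2
  d = 2307: d(2307) · 𝟙(2307/2307) = 4 · 1 = 4
Summing: (d * 𝟙)(2307) = 1 + 2 + 2 + 4 = 9.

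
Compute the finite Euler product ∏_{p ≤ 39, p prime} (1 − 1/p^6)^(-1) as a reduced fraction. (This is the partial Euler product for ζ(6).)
∏ = 2571922726855099316399649303649342571118604998275/2528078112959041874006989121312570427443559530496

The primes p ≤ 39 are [2, 3, 5, 7, 11, 13, 17, 19, 23, 29, 31, 37]. For each prime, (1 − 1/p^6)^(-1) = p^6 / (p^6 − 1). The product is (1 − 1/2^6)^(-1), (1 − 1/3^6)^(-1), (1 − 1/5^6)^(-1), (1 − 1/7^6)^(-1), (1 − 1/11^6)^(-1), (1 − 1/13^6)^(-1), (1 − 1/17^6)^(-1), (1 − 1/19^6)^(-1), (1 − 1/23^6)^(-1), (1 − 1/29^6)^(-1), (1 − 1/31^6)^(-1), (1 − 1/37^6)^(-1) = ∏ p^6 / (p^6 − 1) = 2571922726855099316399649303649342571118604998275/2528078112959041874006989121312570427443559530496.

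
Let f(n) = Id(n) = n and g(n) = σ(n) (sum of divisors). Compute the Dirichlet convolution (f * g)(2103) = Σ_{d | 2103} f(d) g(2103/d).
(Id * σ)(2103) = 9821

Divisors of 2103: [1, 3, 701, 2103]. For each d | 2103:
  d = 1: Id(1) · σ(2103/1) = 1 · 2808 = 2808
  d = 3: Id(3) · σ(2103/3) = 3 · 702 = 2106
  d = 701: Id(701) · σ(2103/701) = 701 · 4 = 2804
  d = 2103: Id(2103) · σ(2103/2103) = 2103 · 1 = 2103
Summing: (Id * σ)(2103) = 2808 + 2106 + 2804 + 2103 = 9821.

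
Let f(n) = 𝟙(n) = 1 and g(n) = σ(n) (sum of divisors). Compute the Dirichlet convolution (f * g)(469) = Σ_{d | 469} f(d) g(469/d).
(𝟙 * σ)(469) = 621

Divisors of 469: [1, 7, 67, 469]. For each d | 469:
  d = 1: 𝟙(1) · σ(469/1) = 1 · 544 = 544
  d = 7: 𝟙(7) · σ(469/7) = 1 · 68 = 68
  d = 67: 𝟙(67) · σ(469/67) = 1 · 8 = 8
  d = 469: 𝟙(469) · σ(469/469) = 1 · 1 = 1
Summing: (𝟙 * σ)(469) = 544 + 68 + 8 + 1 = 621.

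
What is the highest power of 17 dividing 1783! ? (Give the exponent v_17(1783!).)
v_17(1783!) = 110

Legendre's formula: v_p(n!) = Σ_{k ≥ 1} ⌊n / p^k⌋. For p = 17, n = 1783, the terms are:
  ⌊1783/17^1⌋ = ⌊1783/17⌋ = 104
  ⌊1783/17^2⌋ = ⌊1783/289⌋ = 6
(the next term ⌊1783/17^3⌋ = 0, terminating the sum). Summing: v_17(1783!) = 104 + 6 = 110.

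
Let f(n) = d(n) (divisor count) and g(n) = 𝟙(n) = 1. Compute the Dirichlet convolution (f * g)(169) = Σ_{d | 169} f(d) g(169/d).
(d * 𝟙)(169) = 6

Divisors of 169: [1, 13, 169]. For each d | 169:
  d = 1: d(1) · 𝟙(169/1) = 1 · 1 = 1
  d = 13: d(13) · 𝟙(169/13) = 2 · 1 = 2
  d = 169: d(169) · 𝟙(169/169) = 3 · 1 = 3
Summing: (d * 𝟙)(169) = 1 + 2 + 3 = 6.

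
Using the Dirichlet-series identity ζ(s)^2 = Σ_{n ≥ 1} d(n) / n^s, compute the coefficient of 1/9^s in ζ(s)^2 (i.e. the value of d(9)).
d(9) = 3

ζ(s)^2 = (Σ 1/m^s)(Σ 1/k^s). The coefficient of 1/n^s in the product is the number of ordered pairs (m, k) with mk = n, which equals d(n). For n = 9, divisors are [1, 3, 9], so d(9) = 3.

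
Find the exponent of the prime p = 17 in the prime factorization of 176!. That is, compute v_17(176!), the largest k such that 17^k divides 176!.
v_17(176!) = 10

Legendre's formula: v_p(n!) = Σ_{k ≥ 1} ⌊n / p^k⌋. For p = 17, n = 176, the terms are:
  ⌊176/17^1⌋ = ⌊176/17⌋ = 10
(the next term ⌊176/17^2⌋ = 0, terminating the sum). Summing: v_17(176!) = 10 = 10.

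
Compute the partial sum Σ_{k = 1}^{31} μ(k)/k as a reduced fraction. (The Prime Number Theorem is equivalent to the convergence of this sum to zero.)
Σ μ(k)/k = -4193929329/66853496710

Values of μ(k) for 1 ≤ k ≤ 31: μ(1) = 1, μ(2) = -1, μ(3) = -1, μ(5) = -1, μ(6) = 1, μ(7) = -1, μ(10) = 1, μ(11) = -1, μ(13) = -1, μ(14) = 1, μ(15) = 1, μ(17) = -1, μ(19) = -1, μ(21) = 1, μ(22) = 1, μ(23) = -1, μ(26) = 1, μ(29) = -1, μ(30) = -1, μ(31) = -1, with μ = 0 on non-squarefree integers. Summing μ(k)/k for k where μ(k) ≠ 0 gives -4193929329/66853496710 ≈ -0.0627. (PNT ⟺ this sum → 0 as n → ∞.)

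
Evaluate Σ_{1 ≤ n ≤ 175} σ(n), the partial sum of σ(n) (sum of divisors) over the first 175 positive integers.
Σ_{n ≤ 175} σ(n) = 25212

Compute σ(n) for each 1 ≤ n ≤ 175: σ(1) = 1, σ(2) = 3, σ(3) = 4, σ(4) = 7, σ(5) = 6, σ(6) = 12, σ(7) = 8, σ(8) = 15, σ(9) = 13, σ(10) = 18, σ(11) = 12, σ(12) = 28, σ(13) = 14, σ(14) = 24, σ(15) = 24, σ(16) = 31, σ(17) = 18, σ(18) = 39, σ(19) = 20, σ(20) = 42, σ(21) = 32, σ(22) = 36, σ(23) = 24, σ(24) = 60, σ(25) = 31, σ(26) = 42, σ(27) = 40, σ(28) = 56, σ(29) = 30, σ(30) = 72, σ(31) = 32, σ(32) = 63, σ(33) = 48, σ(34) = 54, σ(35) = 48, σ(36) = 91, σ(37) = 38, σ(38) = 60, σ(39) = 56, σ(40) = 90, σ(41) = 42, σ(42) = 96, σ(43) = 44, σ(44) = 84, σ(45) = 78, σ(46) = 72, σ(47) = 48, σ(48) = 124, σ(49) = 57, σ(50) = 93, σ(51) = 72, σ(52) = 98, σ(53) = 54, σ(54) = 120, σ(55) = 72, σ(56) = 120, σ(57) = 80, σ(58) = 90, σ(59) = 60, σ(60) = 168, σ(61) = 62, σ(62) = 96, σ(63) = 104, σ(64) = 127, σ(65) = 84, σ(66) = 144, σ(67) = 68, σ(68) = 126, σ(69) = 96, σ(70) = 144, σ(71) = 72, σ(72) = 195, σ(73) = 74, σ(74) = 114, σ(75) = 124, σ(76) = 140, σ(77) = 96, σ(78) = 168, σ(79) = 80, σ(80) = 186, σ(81) = 121, σ(82) = 126, σ(83) = 84, σ(84) = 224, σ(85) = 108, σ(86) = 132, σ(87) = 120, σ(88) = 180, σ(89) = 90, σ(90) = 234, σ(91) = 112, σ(92) = 168, σ(93) = 128, σ(94) = 144, σ(95) = 120, σ(96) = 252, σ(97) = 98, σ(98) = 171, σ(99) = 156, σ(100) = 217, σ(101) = 102, σ(102) = 216, σ(103) = 104, σ(104) = 210, σ(105) = 192, σ(106) = 162, σ(107) = 108, σ(108) = 280, σ(109) = 110, σ(110) = 216, σ(111) = 152, σ(112) = 248, σ(113) = 114, σ(114) = 240, σ(115) = 144, σ(116) = 210, σ(117) = 182, σ(118) = 180, σ(119) = 144, σ(120) = 360, σ(121) = 133, σ(122) = 186, σ(123) = 168, σ(124) = 224, σ(125) = 156, σ(126) = 312, σ(127) = 128, σ(128) = 255, σ(129) = 176, σ(130) = 252, σ(131) = 132, σ(132) = 336, σ(133) = 160, σ(134) = 204, σ(135) = 240, σ(136) = 270, σ(137) = 138, σ(138) = 288, σ(139) = 140, σ(140) = 336, σ(141) = 192, σ(142) = 216, σ(143) = 168, σ(144) = 403, σ(145) = 180, σ(146) = 222, σ(147) = 228, σ(148) = 266, σ(149) = 150, σ(150) = 372, σ(151) = 152, σ(152) = 300, σ(153) = 234, σ(154) = 288, σ(155) = 192, σ(156) = 392, σ(157) = 158, σ(158) = 240, σ(159) = 216, σ(160) = 378, σ(161) = 192, σ(162) = 363, σ(163) = 164, σ(164) = 294, σ(165) = 288, σ(166) = 252, σ(167) = 168, σ(168) = 480, σ(169) = 183, σ(170) = 324, σ(171) = 260, σ(172) = 308, σ(173) = 174, σ(174) = 360, σ(175) = 248. Summing all 175 values: 25212. (Average order: Σ_{n ≤ x} σ(n) ~ (π²/12) x². For x = 175, (π²/12)·175² ≈ 25188.05.)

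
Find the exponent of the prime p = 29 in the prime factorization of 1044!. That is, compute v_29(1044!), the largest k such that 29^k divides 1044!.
v_29(1044!) = 37

Legendre's formula: v_p(n!) = Σ_{k ≥ 1} ⌊n / p^k⌋. For p = 29, n = 1044, the terms are:
  ⌊1044/29^1⌋ = ⌊1044/29⌋ = 36
  ⌊1044/29^2⌋ = ⌊1044/841⌋ = 1
(the next term ⌊1044/29^3⌋ = 0, terminating the sum). Summing: v_29(1044!) = 36 + 1 = 37.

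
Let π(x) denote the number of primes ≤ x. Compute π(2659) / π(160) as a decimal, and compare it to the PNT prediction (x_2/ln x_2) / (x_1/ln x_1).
π(2659)/π(160) = 385/37 ≈ 10.4054;  PNT prediction ≈ 10.6957.

π(160) = 37 and π(2659) = 385, so π(2659)/π(160) ≈ 10.4054. The PNT-predicted ratio is (2659/ln(2659)) / (160/ln(160)) ≈ 10.6957. The two agree to within a few percent, as expected.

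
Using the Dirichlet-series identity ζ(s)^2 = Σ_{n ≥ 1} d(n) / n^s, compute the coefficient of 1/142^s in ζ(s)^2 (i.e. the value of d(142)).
d(142) = 4

ζ(s)^2 = (Σ 1/m^s)(Σ 1/k^s). The coefficient of 1/n^s in the product is the number of ordered pairs (m, k) with mk = n, which equals d(n). For n = 142, divisors are [1, 2, 71, 142], so d(142) = 4.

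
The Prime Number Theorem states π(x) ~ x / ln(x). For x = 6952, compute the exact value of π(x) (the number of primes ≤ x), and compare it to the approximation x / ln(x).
π(6952) = 892;  x/ln(x) ≈ 785.82;  relative error ≈ 11.90%.

Directly count primes up to 6952: π(6952) = 892. The PNT approximation gives 6952/ln(6952) ≈ 6952/8.84678 ≈ 785.82. Relative error (π(x) − x/ln(x)) / π(x) ≈ 11.90%; the approximation is known to undercount slightly (Li(x) is a better estimate).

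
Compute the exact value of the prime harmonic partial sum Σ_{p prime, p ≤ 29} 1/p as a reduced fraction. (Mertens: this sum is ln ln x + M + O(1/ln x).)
Σ 1/p = 9920878441/6469693230

π(29) = 10, so the primes ≤ 29 are [2, 3, 5, 7, 11, 13, 17, 19, 23, 29]. Summing 1/p over these primes: 9920878441/6469693230 ≈ 1.5334. Mertens estimate ln ln(29) + 0.2615 ≈ 1.4756.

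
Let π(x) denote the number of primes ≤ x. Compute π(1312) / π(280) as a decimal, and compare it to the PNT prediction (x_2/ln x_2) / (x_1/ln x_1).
π(1312)/π(280) = 214/59 ≈ 3.6271;  PNT prediction ≈ 3.6777.

π(280) = 59 and π(1312) = 214, so π(1312)/π(280) ≈ 3.6271. The PNT-predicted ratio is (1312/ln(1312)) / (280/ln(280)) ≈ 3.6777. The two agree to within a few percent, as expected.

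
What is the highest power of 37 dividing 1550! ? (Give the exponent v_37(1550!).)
v_37(1550!) = 42

Legendre's formula: v_p(n!) = Σ_{k ≥ 1} ⌊n / p^k⌋. For p = 37, n = 1550, the terms are:
  ⌊1550/37^1⌋ = ⌊1550/37⌋ = 41
  ⌊1550/37^2⌋ = ⌊1550/1369⌋ = 1
(the next term ⌊1550/37^3⌋ = 0, terminating the sum). Summing: v_37(1550!) = 41 + 1 = 42.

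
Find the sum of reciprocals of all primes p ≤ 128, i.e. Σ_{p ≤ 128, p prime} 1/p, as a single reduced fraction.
Σ 1/p = 7457575819106455685806801283735357697478405891621/4014476939333036189094441199026045136645885247730

π(128) = 31, so the primes ≤ 128 are [2, 3, 5, 7, 11, 13, 17, 19, 23, 29, 31, 37, 41, 43, 47, 53, 59, 61, 67, 71, 73, 79, 83, 89, 97, 101, 103, 107, 109, 113, 127]. Summing 1/p over these primes: 7457575819106455685806801283735357697478405891621/4014476939333036189094441199026045136645885247730 ≈ 1.8577. Mertens estimate ln ln(128) + 0.2615 ≈ 1.8409.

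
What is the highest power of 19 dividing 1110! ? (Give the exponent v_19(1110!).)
v_19(1110!) = 61

Legendre's formula: v_p(n!) = Σ_{k ≥ 1} ⌊n / p^k⌋. For p = 19, n = 1110, the terms are:
  ⌊1110/19^1⌋ = ⌊1110/19⌋ = 58
  ⌊1110/19^2⌋ = ⌊1110/361⌋ = 3
(the next term ⌊1110/19^3⌋ = 0, terminating the sum). Summing: v_19(1110!) = 58 + 3 = 61.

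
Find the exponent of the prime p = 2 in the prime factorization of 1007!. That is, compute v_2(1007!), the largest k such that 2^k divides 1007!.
v_2(1007!) = 998

Legendre's formula: v_p(n!) = Σ_{k ≥ 1} ⌊n / p^k⌋. For p = 2, n = 1007, the terms are:
  ⌊1007/2^1⌋ = ⌊1007/2⌋ = 503
  ⌊1007/2^2⌋ = ⌊1007/4⌋ = 251
  ⌊1007/2^3⌋ = ⌊1007/8⌋ = 125
  ⌊1007/2^4⌋ = ⌊1007/16⌋ = 62
  ⌊1007/2^5⌋ = ⌊1007/32⌋ = 31
  ⌊1007/2^6⌋ = ⌊1007/64⌋ = 15
  ⌊1007/2^7⌋ = ⌊1007/128⌋ = 7
  ⌊1007/2^8⌋ = ⌊1007/256⌋ = 3
  ⌊1007/2^9⌋ = ⌊1007/512⌋ = 1
(the next term ⌊1007/2^10⌋ = 0, terminating the sum). Summing: v_2(1007!) = 503 + 251 + 125 + 62 + 31 + 15 + 7 + 3 + 1 = 998.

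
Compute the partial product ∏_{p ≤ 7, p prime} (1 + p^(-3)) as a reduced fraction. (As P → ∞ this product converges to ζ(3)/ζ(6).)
∏ = 1032/875

The primes p ≤ 7 are [2, 3, 5, 7]. For each, (1 + 1/p^3) = (p^3 + 1)/p^3. Multiplying these fractions over p ∈ [2, 3, 5, 7] gives 1032/875. (In the limit P → ∞ this tends to ζ(3)/ζ(6).)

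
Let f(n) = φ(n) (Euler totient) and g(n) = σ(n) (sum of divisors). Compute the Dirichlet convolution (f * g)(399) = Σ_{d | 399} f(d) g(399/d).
(φ * σ)(399) = 3192

Divisors of 399: [1, 3, 7, 19, 21, 57, 133, 399]. For each d | 399:
  d = 1: φ(1) · σ(399/1) = 1 · 640 = 640
  d = 3: φ(3) · σ(399/3) = 2 · 160 = 320
  d = 7: φ(7) · σ(399/7) = 6 · 80 = 480
  d = 19: φ(19) · σ(399/19) = 18 · 32 = 576
  d = 21: φ(21) · σ(399/21) = 12 · 20 = 240
  d = 57: φ(57) · σ(399/57) = 36 · 8 = 288
  d = 133: φ(133) · σ(399/133) = 108 · 4 = 432
  d = 399: φ(399) · σ(399/399) = 216 · 1 = 216
Summing: (φ * σ)(399) = 640 + 320 + 480 + 576 + 240 + 288 + 432 + 216 = 3192.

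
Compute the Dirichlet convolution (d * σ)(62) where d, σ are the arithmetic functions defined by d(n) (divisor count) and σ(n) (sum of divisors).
(d * σ)(62) = 170

Divisors of 62: [1, 2, 31, 62]. For each d | 62:
  d = 1: d(1) · σ(62/1) = 1 · 96 = 96
  d = 2: d(2) · σ(62/2) = 2 · 32 = 64
  d = 31: d(31) · σ(62/31) = 2 · 3 = 6
  d = 62: d(62) · σ(62/62) = 4 · 1 = 4
Summing: (d * σ)(62) = 96 + 64 + 6 + 4 = 170.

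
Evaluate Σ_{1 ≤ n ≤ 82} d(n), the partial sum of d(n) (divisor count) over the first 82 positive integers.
Σ_{n ≤ 82} d(n) = 377

Compute d(n) for each 1 ≤ n ≤ 82: d(1) = 1, d(2) = 2, d(3) = 2, d(4) = 3, d(5) = 2, d(6) = 4, d(7) = 2, d(8) = 4, d(9) = 3, d(10) = 4, d(11) = 2, d(12) = 6, d(13) = 2, d(14) = 4, d(15) = 4, d(16) = 5, d(17) = 2, d(18) = 6, d(19) = 2, d(20) = 6, d(21) = 4, d(22) = 4, d(23) = 2, d(24) = 8, d(25) = 3, d(26) = 4, d(27) = 4, d(28) = 6, d(29) = 2, d(30) = 8, d(31) = 2, d(32) = 6, d(33) = 4, d(34) = 4, d(35) = 4, d(36) = 9, d(37) = 2, d(38) = 4, d(39) = 4, d(40) = 8, d(41) = 2, d(42) = 8, d(43) = 2, d(44) = 6, d(45) = 6, d(46) = 4, d(47) = 2, d(48) = 10, d(49) = 3, d(50) = 6, d(51) = 4, d(52) = 6, d(53) = 2, d(54) = 8, d(55) = 4, d(56) = 8, d(57) = 4, d(58) = 4, d(59) = 2, d(60) = 12, d(61) = 2, d(62) = 4, d(63) = 6, d(64) = 7, d(65) = 4, d(66) = 8, d(67) = 2, d(68) = 6, d(69) = 4, d(70) = 8, d(71) = 2, d(72) = 12, d(73) = 2, d(74) = 4, d(75) = 6, d(76) = 6, d(77) = 4, d(78) = 8, d(79) = 2, d(80) = 10, d(81) = 5, d(82) = 4. Summing all 82 values: 377. (Dirichlet's divisor formula: Σ_{n ≤ x} d(n) = x ln(x) + (2γ − 1) x + O(√x). For x = 82, the asymptotic estimate is ≈ 374.01.)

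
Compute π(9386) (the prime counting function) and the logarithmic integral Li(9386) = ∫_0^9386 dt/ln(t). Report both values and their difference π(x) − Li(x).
π(9386) = 1160;  Li(9386) ≈ 1179.25;  π(x) − Li(x) ≈ -19.25.

Direct count of primes ≤ 9386 gives π(9386) = 1160. Numerical evaluation of the logarithmic integral gives Li(9386) ≈ 1179.25. The difference π(x) − Li(x) ≈ -19.25 is typically negative for small/moderate x (Li(x) overestimates), though Littlewood's theorem shows this sign changes infinitely often.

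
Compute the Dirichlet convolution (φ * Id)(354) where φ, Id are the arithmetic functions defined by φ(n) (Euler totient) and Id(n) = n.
(φ * Id)(354) = 1755

Divisors of 354: [1, 2, 3, 6, 59, 118, 177, 354]. For each d | 354:
  d = 1: φ(1) · Id(354/1) = 1 · 354 = 354
  d = 2: φ(2) · Id(354/2) = 1 · 177 = 177
  d = 3: φ(3) · Id(354/3) = 2 · 118 = 236
  d = 6: φ(6) · Id(354/6) = 2 · 59 = 118
  d = 59: φ(59) · Id(354/59) = 58 · 6 = 348
  d = 118: φ(118) · Id(354/118) = 58 · 3 = 174
  d = 177: φ(177) · Id(354/177) = 116 · 2 = 232
  d = 354: φ(354) · Id(354/354) = 116 · 1 = 116
Summing: (φ * Id)(354) = 354 + 177 + 236 + 118 + 348 + 174 + 232 + 116 = 1755.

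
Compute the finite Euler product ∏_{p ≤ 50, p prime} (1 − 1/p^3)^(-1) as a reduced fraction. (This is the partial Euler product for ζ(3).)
∏ = 1417934272824755236225375034446860319/1179638474528270622029363943840940032

The primes p ≤ 50 are [2, 3, 5, 7, 11, 13, 17, 19, 23, 29, 31, 37, 41, 43, 47]. For each prime, (1 − 1/p^3)^(-1) = p^3 / (p^3 − 1). The product is (1 − 1/2^3)^(-1), (1 − 1/3^3)^(-1), (1 − 1/5^3)^(-1), (1 − 1/7^3)^(-1), (1 − 1/11^3)^(-1), (1 − 1/13^3)^(-1), (1 − 1/17^3)^(-1), (1 − 1/19^3)^(-1), (1 − 1/23^3)^(-1), (1 − 1/29^3)^(-1), (1 − 1/31^3)^(-1), (1 − 1/37^3)^(-1), (1 − 1/41^3)^(-1), (1 − 1/43^3)^(-1), (1 − 1/47^3)^(-1) = ∏ p^3 / (p^3 − 1) = 1417934272824755236225375034446860319/1179638474528270622029363943840940032.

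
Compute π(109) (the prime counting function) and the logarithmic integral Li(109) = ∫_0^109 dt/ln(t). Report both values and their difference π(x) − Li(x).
π(109) = 29;  Li(109) ≈ 32.06;  π(x) − Li(x) ≈ -3.06.

Direct count of primes ≤ 109 gives π(109) = 29. Numerical evaluation of the logarithmic integral gives Li(109) ≈ 32.06. The difference π(x) − Li(x) ≈ -3.06 is typically negative for small/moderate x (Li(x) overestimates), though Littlewood's theorem shows this sign changes infinitely often.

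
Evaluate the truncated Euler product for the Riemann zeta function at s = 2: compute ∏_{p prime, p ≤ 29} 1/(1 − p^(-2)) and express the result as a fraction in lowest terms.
∏ = 86285158710179/52836150804480

The primes p ≤ 29 are [2, 3, 5, 7, 11, 13, 17, 19, 23, 29]. For each prime, (1 − 1/p^2)^(-1) = p^2 / (p^2 − 1). The product is (1 − 1/2^2)^(-1), (1 − 1/3^2)^(-1), (1 − 1/5^2)^(-1), (1 − 1/7^2)^(-1), (1 − 1/11^2)^(-1), (1 − 1/13^2)^(-1), (1 − 1/17^2)^(-1), (1 − 1/19^2)^(-1), (1 − 1/23^2)^(-1), (1 − 1/29^2)^(-1) = ∏ p^2 / (p^2 − 1) = 86285158710179/52836150804480.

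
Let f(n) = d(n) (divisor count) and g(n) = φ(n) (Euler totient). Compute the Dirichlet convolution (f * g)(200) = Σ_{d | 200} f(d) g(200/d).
(d * φ)(200) = 465

Divisors of 200: [1, 2, 4, 5, 8, 10, 20, 25, 40, 50, 100, 200]. For each d | 200:
  d = 1: d(1) · φ(200/1) = 1 · 80 = 80
  d = 2: d(2) · φ(200/2) = 2 · 40 = 80
  d = 4: d(4) · φ(200/4) = 3 · 20 = 60
  d = 5: d(5) · φ(200/5) = 2 · 16 = 32
  d = 8: d(8) · φ(200/8) = 4 · 20 = 80
  d = 10: d(10) · φ(200/10) = 4 · 8 = 32
  d = 20: d(20) · φ(200/20) = 6 · 4 = 24
  d = 25: d(25) · φ(200/25) = 3 · 4 = 12
  d = 40: d(40) · φ(200/40) = 8 · 4 = 32
  d = 50: d(50) · φ(200/50) = 6 · 2 = 12
  d = 100: d(100) · φ(200/100) = 9 · 1 = 9
  d = 200: d(200) · φ(200/200) = 12 · 1 = 12
Summing: (d * φ)(200) = 80 + 80 + 60 + 32 + 80 + 32 + 24 + 12 + 32 + 12 + 9 + 12 = 465.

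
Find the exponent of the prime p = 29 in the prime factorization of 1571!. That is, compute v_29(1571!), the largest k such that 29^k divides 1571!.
v_29(1571!) = 55

Legendre's formula: v_p(n!) = Σ_{k ≥ 1} ⌊n / p^k⌋. For p = 29, n = 1571, the terms are:
  ⌊1571/29^1⌋ = ⌊1571/29⌋ = 54
  ⌊1571/29^2⌋ = ⌊1571/841⌋ = 1
(the next term ⌊1571/29^3⌋ = 0, terminating the sum). Summing: v_29(1571!) = 54 + 1 = 55.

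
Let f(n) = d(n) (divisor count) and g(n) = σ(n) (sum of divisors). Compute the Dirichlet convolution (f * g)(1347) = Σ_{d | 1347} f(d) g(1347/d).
(d * σ)(1347) = 2712

Divisors of 1347: [1, 3, 449, 1347]. For each d | 1347:
  d = 1: d(1) · σ(1347/1) = 1 · 1800 = 1800
  d = 3: d(3) · σ(1347/3) = 2 · 450 = 900
  d = 449: d(449) · σ(1347/449) = 2 · 4 = 8
  d = 1347: d(1347) · σ(1347/1347) = 4 · 1 = 4
Summing: (d * σ)(1347) = 1800 + 900 + 8 + 4 = 2712.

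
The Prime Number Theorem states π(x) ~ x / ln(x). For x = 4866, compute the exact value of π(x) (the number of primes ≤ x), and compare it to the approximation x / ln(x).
π(4866) = 651;  x/ln(x) ≈ 573.14;  relative error ≈ 11.96%.

Directly count primes up to 4866: π(4866) = 651. The PNT approximation gives 4866/ln(4866) ≈ 4866/8.49003 ≈ 573.14. Relative error (π(x) − x/ln(x)) / π(x) ≈ 11.96%; the approximation is known to undercount slightly (Li(x) is a better estimate).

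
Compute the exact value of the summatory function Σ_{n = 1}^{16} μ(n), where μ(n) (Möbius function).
Σ_{n ≤ 16} μ(n) = -1

Compute μ(n) for each 1 ≤ n ≤ 16: μ(1) = 1, μ(2) = -1, μ(3) = -1, μ(4) = 0, μ(5) = -1, μ(6) = 1, μ(7) = -1, μ(8) = 0, μ(9) = 0, μ(10) = 1, μ(11) = -1, μ(12) = 0, μ(13) = -1, μ(14) = 1, μ(15) = 1, μ(16) = 0. Summing all 16 values: -1. (Mertens function M(x) = Σ_{n ≤ x} μ(n); on average M(x) should be small (PNT ⟺ M(x) = o(x)).)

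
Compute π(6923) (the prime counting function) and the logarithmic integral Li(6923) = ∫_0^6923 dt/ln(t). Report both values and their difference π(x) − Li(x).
π(6923) = 890;  Li(6923) ≈ 905.63;  π(x) − Li(x) ≈ -15.63.

Direct count of primes ≤ 6923 gives π(6923) = 890. Numerical evaluation of the logarithmic integral gives Li(6923) ≈ 905.63. The difference π(x) − Li(x) ≈ -15.63 is typically negative for small/moderate x (Li(x) overestimates), though Littlewood's theorem shows this sign changes infinitely often.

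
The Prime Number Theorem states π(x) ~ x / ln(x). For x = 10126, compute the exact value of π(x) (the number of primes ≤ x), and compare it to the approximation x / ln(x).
π(10126) = 1242;  x/ln(x) ≈ 1097.92;  relative error ≈ 11.60%.

Directly count primes up to 10126: π(10126) = 1242. The PNT approximation gives 10126/ln(10126) ≈ 10126/9.22286 ≈ 1097.92. Relative error (π(x) − x/ln(x)) / π(x) ≈ 11.60%; the approximation is known to undercount slightly (Li(x) is a better estimate).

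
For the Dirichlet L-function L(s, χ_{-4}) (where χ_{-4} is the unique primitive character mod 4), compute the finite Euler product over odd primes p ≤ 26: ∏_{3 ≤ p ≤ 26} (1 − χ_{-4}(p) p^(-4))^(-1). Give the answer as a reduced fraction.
∏ = 2907090265708363109850475/2939590979896221115088896

The odd primes p ≤ 26 are [3, 5, 7, 11, 13, 17, 19, 23]. For each, χ(p) = 1 if p ≡ 1 mod 4, χ(p) = −1 if p ≡ 3 mod 4. Taking (1 − χ(p)/p^4)^(-1) = p^4/(p^4 − χ(p)): (1 − (-1)/3^4)^(-1) · (1 − (1)/5^4)^(-1) · (1 − (-1)/7^4)^(-1) · (1 − (-1)/11^4)^(-1) · (1 − (1)/13^4)^(-1) · (1 − (1)/17^4)^(-1) · (1 − (-1)/19^4)^(-1) · (1 − (-1)/23^4)^(-1) = 2907090265708363109850475/2939590979896221115088896.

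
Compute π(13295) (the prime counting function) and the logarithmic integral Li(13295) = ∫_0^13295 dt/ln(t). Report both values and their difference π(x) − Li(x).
π(13295) = 1578;  Li(13295) ≈ 1598.21;  π(x) − Li(x) ≈ -20.21.

Direct count of primes ≤ 13295 gives π(13295) = 1578. Numerical evaluation of the logarithmic integral gives Li(13295) ≈ 1598.21. The difference π(x) − Li(x) ≈ -20.21 is typically negative for small/moderate x (Li(x) overestimates), though Littlewood's theorem shows this sign changes infinitely often.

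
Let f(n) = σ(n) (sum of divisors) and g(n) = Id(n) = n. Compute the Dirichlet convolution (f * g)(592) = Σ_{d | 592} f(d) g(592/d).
(σ * Id)(592) = 9675

Divisors of 592: [1, 2, 4, 8, 16, 37, 74, 148, 296, 592]. For each d | 592:
  d = 1: σ(1) · Id(592/1) = 1 · 592 = 592
  d = 2: σ(2) · Id(592/2) = 3 · 296 = 888
  d = 4: σ(4) · Id(592/4) = 7 · 148 = 1036
  d = 8: σ(8) · Id(592/8) = 15 · 74 = 1110
  d = 16: σ(16) · Id(592/16) = 31 · 37 = 1147
  d = 37: σ(37) · Id(592/37) = 38 · 16 = 608
  d = 74: σ(74) · Id(592/74) = 114 · 8 = 912
  d = 148: σ(148) · Id(592/148) = 266 · 4 = 1064
  d = 296: σ(296) · Id(592/296) = 570 · 2 = 1140
  d = 592: σ(592) · Id(592/592) = 1178 · 1 = 1178
Summing: (σ * Id)(592) = 592 + 888 + 1036 + 1110 + 1147 + 608 + 912 + 1064 + 1140 + 1178 = 9675.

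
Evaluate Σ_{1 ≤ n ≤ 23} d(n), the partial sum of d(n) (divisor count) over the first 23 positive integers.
Σ_{n ≤ 23} d(n) = 76

Compute d(n) for each 1 ≤ n ≤ 23: d(1) = 1, d(2) = 2, d(3) = 2, d(4) = 3, d(5) = 2, d(6) = 4, d(7) = 2, d(8) = 4, d(9) = 3, d(10) = 4, d(11) = 2, d(12) = 6, d(13) = 2, d(14) = 4, d(15) = 4, d(16) = 5, d(17) = 2, d(18) = 6, d(19) = 2, d(20) = 6, d(21) = 4, d(22) = 4, d(23) = 2. Summing all 23 values: 76. (Dirichlet's divisor formula: Σ_{n ≤ x} d(n) = x ln(x) + (2γ − 1) x + O(√x). For x = 23, the asymptotic estimate is ≈ 75.67.)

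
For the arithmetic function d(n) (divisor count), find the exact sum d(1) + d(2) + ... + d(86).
Σ_{n ≤ 86} d(n) = 399

Compute d(n) for each 1 ≤ n ≤ 86: d(1) = 1, d(2) = 2, d(3) = 2, d(4) = 3, d(5) = 2, d(6) = 4, d(7) = 2, d(8) = 4, d(9) = 3, d(10) = 4, d(11) = 2, d(12) = 6, d(13) = 2, d(14) = 4, d(15) = 4, d(16) = 5, d(17) = 2, d(18) = 6, d(19) = 2, d(20) = 6, d(21) = 4, d(22) = 4, d(23) = 2, d(24) = 8, d(25) = 3, d(26) = 4, d(27) = 4, d(28) = 6, d(29) = 2, d(30) = 8, d(31) = 2, d(32) = 6, d(33) = 4, d(34) = 4, d(35) = 4, d(36) = 9, d(37) = 2, d(38) = 4, d(39) = 4, d(40) = 8, d(41) = 2, d(42) = 8, d(43) = 2, d(44) = 6, d(45) = 6, d(46) = 4, d(47) = 2, d(48) = 10, d(49) = 3, d(50) = 6, d(51) = 4, d(52) = 6, d(53) = 2, d(54) = 8, d(55) = 4, d(56) = 8, d(57) = 4, d(58) = 4, d(59) = 2, d(60) = 12, d(61) = 2, d(62) = 4, d(63) = 6, d(64) = 7, d(65) = 4, d(66) = 8, d(67) = 2, d(68) = 6, d(69) = 4, d(70) = 8, d(71) = 2, d(72) = 12, d(73) = 2, d(74) = 4, d(75) = 6, d(76) = 6, d(77) = 4, d(78) = 8, d(79) = 2, d(80) = 10, d(81) = 5, d(82) = 4, d(83) = 2, d(84) = 12, d(85) = 4, d(86) = 4. Summing all 86 values: 399. (Dirichlet's divisor formula: Σ_{n ≤ x} d(n) = x ln(x) + (2γ − 1) x + O(√x). For x = 86, the asymptotic estimate is ≈ 396.35.)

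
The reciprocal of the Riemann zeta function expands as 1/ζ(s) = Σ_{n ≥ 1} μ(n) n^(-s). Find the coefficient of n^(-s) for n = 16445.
μ(16445) = 1

Factor n = 16445 = 5 · 11 · 13 · 23. μ(n) = 0 if any exponent ≥ 2 (not squarefree); otherwise μ(n) = (−1)^{ω(n)} where ω(n) is the number of distinct prime factors. Applying: μ(16445) = 1.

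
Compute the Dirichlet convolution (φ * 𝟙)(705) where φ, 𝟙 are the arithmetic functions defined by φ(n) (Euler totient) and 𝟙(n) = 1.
(φ * 𝟙)(705) = 705

Divisors of 705: [1, 3, 5, 15, 47, 141, 235, 705]. For each d | 705:
  d = 1: φ(1) · 𝟙(705/1) = 1 · 1 = 1
  d = 3: φ(3) · 𝟙(705/3) = 2 · 1 = 2
  d = 5: φ(5) · 𝟙(705/5) = 4 · 1 = 4
  d = 15: φ(15) · 𝟙(705/15) = 8 · 1 = 8
  d = 47: φ(47) · 𝟙(705/47) = 46 · 1 = 46
  d = 141: φ(141) · 𝟙(705/141) = 92 · 1 = 92
  d = 235: φ(235) · 𝟙(705/235) = 184 · 1 = 184
  d = 705: φ(705) · 𝟙(705/705) = 368 · 1 = 368
Summing: (φ * 𝟙)(705) = 1 + 2 + 4 + 8 + 46 + 92 + 184 + 368 = 705.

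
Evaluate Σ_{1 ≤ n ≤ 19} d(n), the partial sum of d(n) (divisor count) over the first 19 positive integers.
Σ_{n ≤ 19} d(n) = 60

Compute d(n) for each 1 ≤ n ≤ 19: d(1) = 1, d(2) = 2, d(3) = 2, d(4) = 3, d(5) = 2, d(6) = 4, d(7) = 2, d(8) = 4, d(9) = 3, d(10) = 4, d(11) = 2, d(12) = 6, d(13) = 2, d(14) = 4, d(15) = 4, d(16) = 5, d(17) = 2, d(18) = 6, d(19) = 2. Summing all 19 values: 60. (Dirichlet's divisor formula: Σ_{n ≤ x} d(n) = x ln(x) + (2γ − 1) x + O(√x). For x = 19, the asymptotic estimate is ≈ 58.88.)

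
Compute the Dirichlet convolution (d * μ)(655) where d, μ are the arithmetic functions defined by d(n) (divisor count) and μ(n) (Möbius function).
(d * μ)(655) = 1

Divisors of 655: [1, 5, 131, 655]. For each d | 655:
  d = 1: d(1) · μ(655/1) = 1 · 1 = 1
  d = 5: d(5) · μ(655/5) = 2 · -1 = -2
  d = 131: d(131) · μ(655/131) = 2 · -1 = -2
  d = 655: d(655) · μ(655/655) = 4 · 1 = 4
Summing: (d * μ)(655) = 1 + -2 + -2 + 4 = 1.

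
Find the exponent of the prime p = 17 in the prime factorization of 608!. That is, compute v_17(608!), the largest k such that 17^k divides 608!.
v_17(608!) = 37

Legendre's formula: v_p(n!) = Σ_{k ≥ 1} ⌊n / p^k⌋. For p = 17, n = 608, the terms are:
  ⌊608/17^1⌋ = ⌊608/17⌋ = 35
  ⌊608/17^2⌋ = ⌊608/289⌋ = 2
(the next term ⌊608/17^3⌋ = 0, terminating the sum). Summing: v_17(608!) = 35 + 2 = 37.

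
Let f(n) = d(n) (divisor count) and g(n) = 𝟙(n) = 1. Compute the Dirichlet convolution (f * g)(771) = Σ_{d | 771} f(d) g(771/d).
(d * 𝟙)(771) = 9

Divisors of 771: [1, 3, 257, 771]. For each d | 771:
  d = 1: d(1) · 𝟙(771/1) = 1 · 1 = 1
  d = 3: d(3) · 𝟙(771/3) = 2 · 1 = 2
  d = 257: d(257) · 𝟙(771/257) = 2 · 1 = 2
  d = 771: d(771) · 𝟙(771/771) = 4 · 1 = 4
Summing: (d * 𝟙)(771) = 1 + 2 + 2 + 4 = 9.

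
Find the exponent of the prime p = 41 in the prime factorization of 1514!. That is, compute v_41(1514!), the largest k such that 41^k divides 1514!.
v_41(1514!) = 36

Legendre's formula: v_p(n!) = Σ_{k ≥ 1} ⌊n / p^k⌋. For p = 41, n = 1514, the terms are:
  ⌊1514/41^1⌋ = ⌊1514/41⌋ = 36
(the next term ⌊1514/41^2⌋ = 0, terminating the sum). Summing: v_41(1514!) = 36 = 36.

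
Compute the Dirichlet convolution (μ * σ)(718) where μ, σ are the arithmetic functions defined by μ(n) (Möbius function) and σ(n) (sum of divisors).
(μ * σ)(718) = 718

Divisors of 718: [1, 2, 359, 718]. For each d | 718:
  d = 1: μ(1) · σ(718/1) = 1 · 1080 = 1080
  d = 2: μ(2) · σ(718/2) = -1 · 360 = -360
  d = 359: μ(359) · σ(718/359) = -1 · 3 = -3
  d = 718: μ(718) · σ(718/718) = 1 · 1 = 1
Summing: (μ * σ)(718) = 1080 + -360 + -3 + 1 = 718.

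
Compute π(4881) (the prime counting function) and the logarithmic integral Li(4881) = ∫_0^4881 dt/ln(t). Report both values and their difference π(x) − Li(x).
π(4881) = 653;  Li(4881) ≈ 670.29;  π(x) − Li(x) ≈ -17.29.

Direct count of primes ≤ 4881 gives π(4881) = 653. Numerical evaluation of the logarithmic integral gives Li(4881) ≈ 670.29. The difference π(x) − Li(x) ≈ -17.29 is typically negative for small/moderate x (Li(x) overestimates), though Littlewood's theorem shows this sign changes infinitely often.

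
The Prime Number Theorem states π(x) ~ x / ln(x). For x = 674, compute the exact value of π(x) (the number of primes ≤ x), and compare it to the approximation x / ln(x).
π(674) = 122;  x/ln(x) ≈ 103.48;  relative error ≈ 15.18%.

Directly count primes up to 674: π(674) = 122. The PNT approximation gives 674/ln(674) ≈ 674/6.51323 ≈ 103.48. Relative error (π(x) − x/ln(x)) / π(x) ≈ 15.18%; the approximation is known to undercount slightly (Li(x) is a better estimate).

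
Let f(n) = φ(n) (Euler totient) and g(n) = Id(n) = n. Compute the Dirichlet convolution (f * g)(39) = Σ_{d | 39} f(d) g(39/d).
(φ * Id)(39) = 125

Divisors of 39: [1, 3, 13, 39]. For each d | 39:
  d = 1: φ(1) · Id(39/1) = 1 · 39 = 39
  d = 3: φ(3) · Id(39/3) = 2 · 13 = 26
  d = 13: φ(13) · Id(39/13) = 12 · 3 = 36
  d = 39: φ(39) · Id(39/39) = 24 · 1 = 24
Summing: (φ * Id)(39) = 39 + 26 + 36 + 24 = 125.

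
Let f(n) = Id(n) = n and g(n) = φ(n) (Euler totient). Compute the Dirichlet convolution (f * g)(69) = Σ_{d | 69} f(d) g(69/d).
(Id * φ)(69) = 225

Divisors of 69: [1, 3, 23, 69]. For each d | 69:
  d = 1: Id(1) · φ(69/1) = 1 · 44 = 44
  d = 3: Id(3) · φ(69/3) = 3 · 22 = 66
  d = 23: Id(23) · φ(69/23) = 23 · 2 = 46
  d = 69: Id(69) · φ(69/69) = 69 · 1 = 69
Summing: (Id * φ)(69) = 44 + 66 + 46 + 69 = 225.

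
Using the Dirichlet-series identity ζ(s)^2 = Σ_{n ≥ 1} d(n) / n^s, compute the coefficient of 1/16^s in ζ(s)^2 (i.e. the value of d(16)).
d(16) = 5

ζ(s)^2 = (Σ 1/m^s)(Σ 1/k^s). The coefficient of 1/n^s in the product is the number of ordered pairs (m, k) with mk = n, which equals d(n). For n = 16, divisors are [1, 2, 4, 8, 16], so d(16) = 5.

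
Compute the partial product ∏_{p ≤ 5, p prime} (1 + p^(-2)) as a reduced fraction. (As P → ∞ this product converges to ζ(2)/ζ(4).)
∏ = 13/9

The primes p ≤ 5 are [2, 3, 5]. For each, (1 + 1/p^2) = (p^2 + 1)/p^2. Multiplying these fractions over p ∈ [2, 3, 5] gives 13/9. (In the limit P → ∞ this tends to ζ(2)/ζ(4).)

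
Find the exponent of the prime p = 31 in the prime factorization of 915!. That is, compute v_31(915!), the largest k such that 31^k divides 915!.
v_31(915!) = 29

Legendre's formula: v_p(n!) = Σ_{k ≥ 1} ⌊n / p^k⌋. For p = 31, n = 915, the terms are:
  ⌊915/31^1⌋ = ⌊915/31⌋ = 29
(the next term ⌊915/31^2⌋ = 0, terminating the sum). Summing: v_31(915!) = 29 = 29.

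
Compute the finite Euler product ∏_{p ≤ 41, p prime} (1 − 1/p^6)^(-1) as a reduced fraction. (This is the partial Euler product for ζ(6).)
∏ = 2443380210471738371061235001635487784786465943261975036855/2401726912683588750411628962956143030539652897300291780608

The primes p ≤ 41 are [2, 3, 5, 7, 11, 13, 17, 19, 23, 29, 31, 37, 41]. For each prime, (1 − 1/p^6)^(-1) = p^6 / (p^6 − 1). The product is (1 − 1/2^6)^(-1), (1 − 1/3^6)^(-1), (1 − 1/5^6)^(-1), (1 − 1/7^6)^(-1), (1 − 1/11^6)^(-1), (1 − 1/13^6)^(-1), (1 − 1/17^6)^(-1), (1 − 1/19^6)^(-1), (1 − 1/23^6)^(-1), (1 − 1/29^6)^(-1), (1 − 1/31^6)^(-1), (1 − 1/37^6)^(-1), (1 − 1/41^6)^(-1) = ∏ p^6 / (p^6 − 1) = 2443380210471738371061235001635487784786465943261975036855/2401726912683588750411628962956143030539652897300291780608.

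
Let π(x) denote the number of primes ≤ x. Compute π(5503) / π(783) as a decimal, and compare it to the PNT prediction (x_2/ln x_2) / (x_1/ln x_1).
π(5503)/π(783) = 727/137 ≈ 5.3066;  PNT prediction ≈ 5.4370.

π(783) = 137 and π(5503) = 727, so π(5503)/π(783) ≈ 5.3066. The PNT-predicted ratio is (5503/ln(5503)) / (783/ln(783)) ≈ 5.4370. The two agree to within a few percent, as expected.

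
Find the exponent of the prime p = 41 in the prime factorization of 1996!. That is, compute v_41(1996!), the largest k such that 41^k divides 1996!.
v_41(1996!) = 49

Legendre's formula: v_p(n!) = Σ_{k ≥ 1} ⌊n / p^k⌋. For p = 41, n = 1996, the terms are:
  ⌊1996/41^1⌋ = ⌊1996/41⌋ = 48
  ⌊1996/41^2⌋ = ⌊1996/1681⌋ = 1
(the next term ⌊1996/41^3⌋ = 0, terminating the sum). Summing: v_41(1996!) = 48 + 1 = 49.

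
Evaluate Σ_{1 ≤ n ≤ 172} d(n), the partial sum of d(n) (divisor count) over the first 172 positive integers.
Σ_{n ≤ 172} d(n) = 917

Compute d(n) for each 1 ≤ n ≤ 172: d(1) = 1, d(2) = 2, d(3) = 2, d(4) = 3, d(5) = 2, d(6) = 4, d(7) = 2, d(8) = 4, d(9) = 3, d(10) = 4, d(11) = 2, d(12) = 6, d(13) = 2, d(14) = 4, d(15) = 4, d(16) = 5, d(17) = 2, d(18) = 6, d(19) = 2, d(20) = 6, d(21) = 4, d(22) = 4, d(23) = 2, d(24) = 8, d(25) = 3, d(26) = 4, d(27) = 4, d(28) = 6, d(29) = 2, d(30) = 8, d(31) = 2, d(32) = 6, d(33) = 4, d(34) = 4, d(35) = 4, d(36) = 9, d(37) = 2, d(38) = 4, d(39) = 4, d(40) = 8, d(41) = 2, d(42) = 8, d(43) = 2, d(44) = 6, d(45) = 6, d(46) = 4, d(47) = 2, d(48) = 10, d(49) = 3, d(50) = 6, d(51) = 4, d(52) = 6, d(53) = 2, d(54) = 8, d(55) = 4, d(56) = 8, d(57) = 4, d(58) = 4, d(59) = 2, d(60) = 12, d(61) = 2, d(62) = 4, d(63) = 6, d(64) = 7, d(65) = 4, d(66) = 8, d(67) = 2, d(68) = 6, d(69) = 4, d(70) = 8, d(71) = 2, d(72) = 12, d(73) = 2, d(74) = 4, d(75) = 6, d(76) = 6, d(77) = 4, d(78) = 8, d(79) = 2, d(80) = 10, d(81) = 5, d(82) = 4, d(83) = 2, d(84) = 12, d(85) = 4, d(86) = 4, d(87) = 4, d(88) = 8, d(89) = 2, d(90) = 12, d(91) = 4, d(92) = 6, d(93) = 4, d(94) = 4, d(95) = 4, d(96) = 12, d(97) = 2, d(98) = 6, d(99) = 6, d(100) = 9, d(101) = 2, d(102) = 8, d(103) = 2, d(104) = 8, d(105) = 8, d(106) = 4, d(107) = 2, d(108) = 12, d(109) = 2, d(110) = 8, d(111) = 4, d(112) = 10, d(113) = 2, d(114) = 8, d(115) = 4, d(116) = 6, d(117) = 6, d(118) = 4, d(119) = 4, d(120) = 16, d(121) = 3, d(122) = 4, d(123) = 4, d(124) = 6, d(125) = 4, d(126) = 12, d(127) = 2, d(128) = 8, d(129) = 4, d(130) = 8, d(131) = 2, d(132) = 12, d(133) = 4, d(134) = 4, d(135) = 8, d(136) = 8, d(137) = 2, d(138) = 8, d(139) = 2, d(140) = 12, d(141) = 4, d(142) = 4, d(143) = 4, d(144) = 15, d(145) = 4, d(146) = 4, d(147) = 6, d(148) = 6, d(149) = 2, d(150) = 12, d(151) = 2, d(152) = 8, d(153) = 6, d(154) = 8, d(155) = 4, d(156) = 12, d(157) = 2, d(158) = 4, d(159) = 4, d(160) = 12, d(161) = 4, d(162) = 10, d(163) = 2, d(164) = 6, d(165) = 8, d(166) = 4, d(167) = 2, d(168) = 16, d(169) = 3, d(170) = 8, d(171) = 6, d(172) = 6. Summing all 172 values: 917. (Dirichlet's divisor formula: Σ_{n ≤ x} d(n) = x ln(x) + (2γ − 1) x + O(√x). For x = 172, the asymptotic estimate is ≈ 911.93.)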